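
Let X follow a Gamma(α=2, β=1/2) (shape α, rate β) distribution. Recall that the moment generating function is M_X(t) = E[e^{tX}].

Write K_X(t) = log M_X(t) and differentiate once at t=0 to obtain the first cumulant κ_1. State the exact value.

M_X(t) = 1/(4*(1/2 - t)^2)
K_X(t) = log M_X(t) = -2*log(1/2 - t) - 2*log(2)
dK/dt = -4/(2*t - 1)

κ_1 = dK/dt |_{t=0} = 4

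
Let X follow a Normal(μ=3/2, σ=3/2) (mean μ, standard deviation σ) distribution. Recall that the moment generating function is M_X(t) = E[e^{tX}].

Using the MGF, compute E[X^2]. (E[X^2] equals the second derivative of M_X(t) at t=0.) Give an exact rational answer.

E[X^2] = d^2M/dt^2 |_{t=0} = 9/2

M_X(t) = e^(9*t^2/8 + 3*t/2)
dM/dt = 9*t*e^(3*t/2)*e^(9*t^2/8)/4 + 3*e^(3*t/2)*e^(9*t^2/8)/2
d^2M/dt^2 = 81*t^2*e^(3*t/2)*e^(9*t^2/8)/16 + 27*t*e^(3*t/2)*e^(9*t^2/8)/4 + 9*e^(3*t/2)*e^(9*t^2/8)/2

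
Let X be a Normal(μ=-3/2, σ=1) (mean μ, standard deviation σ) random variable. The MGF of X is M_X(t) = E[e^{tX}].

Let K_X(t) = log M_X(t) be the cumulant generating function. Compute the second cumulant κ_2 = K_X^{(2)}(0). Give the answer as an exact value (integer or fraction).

κ_2 = D^2[K](0) = 1

M_X(t) = e^(t^2/2 - 3*t/2)
K_X(t) = log M_X(t) = t^2/2 - 3*t/2
D^2[K](t) = 1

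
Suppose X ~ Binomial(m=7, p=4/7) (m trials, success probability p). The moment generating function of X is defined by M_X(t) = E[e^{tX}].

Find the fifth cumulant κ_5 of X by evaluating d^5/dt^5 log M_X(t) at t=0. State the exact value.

M_X(t) = (4*e^(t)/7 + 3/7)^7
K_X(t) = log M_X(t) = 7*log(4*e^(t)/7 + 3/7)
dK/dt = 28*e^(t)/(4*e^(t) + 3)
d^2K/dt^2 = 84*e^(t)/(16*e^(2*t) + 24*e^(t) + 9)
d^3K/dt^3 = (-336*e^(2*t) + 252*e^(t))/(64*e^(3*t) + 144*e^(2*t) + 108*e^(t) + 27)
d^4K/dt^4 = (1344*e^(3*t) - 4032*e^(2*t) + 756*e^(t))/(256*e^(4*t) + 768*e^(3*t) + 864*e^(2*t) + 432*e^(t) + 81)
d^5K/dt^5 = (-5376*e^(4*t) + 44352*e^(3*t) - 33264*e^(2*t) + 2268*e^(t))/(1024*e^(5*t) + 3840*e^(4*t) + 5760*e^(3*t) + 4320*e^(2*t) + 1620*e^(t) + 243)

κ_5 = d^5K/dt^5 |_{t=0} = 1140/2401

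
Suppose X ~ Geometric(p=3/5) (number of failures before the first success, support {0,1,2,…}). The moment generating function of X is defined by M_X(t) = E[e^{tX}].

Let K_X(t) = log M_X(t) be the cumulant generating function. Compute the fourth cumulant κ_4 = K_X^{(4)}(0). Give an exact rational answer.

κ_4 = d^4K/dt^4 |_{t=0} = 230/27

M_X(t) = 3/(5*(1 - 2*e^(t)/5))
K_X(t) = log M_X(t) = -log(1 - 2*e^(t)/5) - log(5) + log(3)
dK/dt = -2*e^(t)/(2*e^(t) - 5)
d^2K/dt^2 = 10*e^(t)/(4*e^(2*t) - 20*e^(t) + 25)
d^3K/dt^3 = (-20*e^(2*t) - 50*e^(t))/(8*e^(3*t) - 60*e^(2*t) + 150*e^(t) - 125)
d^4K/dt^4 = (40*e^(3*t) + 400*e^(2*t) + 250*e^(t))/(16*e^(4*t) - 160*e^(3*t) + 600*e^(2*t) - 1000*e^(t) + 625)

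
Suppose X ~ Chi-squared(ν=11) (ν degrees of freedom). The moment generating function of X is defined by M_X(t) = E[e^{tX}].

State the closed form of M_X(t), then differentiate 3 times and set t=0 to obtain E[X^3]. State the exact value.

E[X^3] = M′′′(0) = 2145

M_X(t) = (1 - 2*t)^(-11/2)
M′(t) = 11/(64*t^6*√(1 - 2*t) - 192*t^5*√(1 - 2*t) + 240*t^4*√(1 - 2*t) - 160*t^3*√(1 - 2*t) + 60*t^2*√(1 - 2*t) - 12*t*√(1 - 2*t) + √(1 - 2*t))
M′′(t) = -143/(128*t^7*√(1 - 2*t) - 448*t^6*√(1 - 2*t) + 672*t^5*√(1 - 2*t) - 560*t^4*√(1 - 2*t) + 280*t^3*√(1 - 2*t) - 84*t^2*√(1 - 2*t) + 14*t*√(1 - 2*t) - √(1 - 2*t))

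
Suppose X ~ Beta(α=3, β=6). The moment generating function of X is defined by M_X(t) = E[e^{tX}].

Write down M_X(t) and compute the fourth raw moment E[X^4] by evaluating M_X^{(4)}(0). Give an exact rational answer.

E[X^4] = M^(4)(0) = 1/33

M_X(t) = ₁F₁(3; 9; t)
M^(4)(t) = ₁F₁(7; 13; t)/33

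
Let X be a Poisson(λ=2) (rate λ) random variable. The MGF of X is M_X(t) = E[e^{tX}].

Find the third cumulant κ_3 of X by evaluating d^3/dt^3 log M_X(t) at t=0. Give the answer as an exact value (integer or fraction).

M_X(t) = e^(2*e^(t) - 2)
K_X(t) = log M_X(t) = 2*e^(t) - 2
dK/dt = 2*e^(t)
d^2K/dt^2 = 2*e^(t)
d^3K/dt^3 = 2*e^(t)

κ_3 = d^3K/dt^3 |_{t=0} = 2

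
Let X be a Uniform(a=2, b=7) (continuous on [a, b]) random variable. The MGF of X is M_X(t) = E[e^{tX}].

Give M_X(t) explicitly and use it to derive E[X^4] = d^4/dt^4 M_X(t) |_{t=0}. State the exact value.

E[X^4] = M′′′′(0) = 671

M_X(t) = (e^(7*t) - e^(2*t))/(5*t)
M′(t) = (7*t*e^(7*t) - 2*t*e^(2*t) - e^(7*t) + e^(2*t))/(5*t^2)
M′′(t) = (49*t^2*e^(7*t) - 4*t^2*e^(2*t) - 14*t*e^(7*t) + 4*t*e^(2*t) + 2*e^(7*t) - 2*e^(2*t))/(5*t^3)
M′′′(t) = (343*t^3*e^(7*t) - 8*t^3*e^(2*t) - 147*t^2*e^(7*t) + 12*t^2*e^(2*t) + 42*t*e^(7*t) - 12*t*e^(2*t) - 6*e^(7*t) + 6*e^(2*t))/(5*t^4)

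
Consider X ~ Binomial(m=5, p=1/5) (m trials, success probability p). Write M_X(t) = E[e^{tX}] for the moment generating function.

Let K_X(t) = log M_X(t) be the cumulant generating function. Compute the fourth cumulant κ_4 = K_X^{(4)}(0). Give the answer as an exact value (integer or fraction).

M_X(t) = (e^(t)/5 + 4/5)^5
K_X(t) = log M_X(t) = 5*log(e^(t)/5 + 4/5)
K^(4)(t) = (20*e^(3*t) - 320*e^(2*t) + 320*e^(t))/(e^(4*t) + 16*e^(3*t) + 96*e^(2*t) + 256*e^(t) + 256)

κ_4 = K^(4)(0) = 4/125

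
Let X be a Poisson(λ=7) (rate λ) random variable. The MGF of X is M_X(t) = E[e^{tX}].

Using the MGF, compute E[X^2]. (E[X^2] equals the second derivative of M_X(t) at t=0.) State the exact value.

E[X^2] = M^(2)(0) = 56

M_X(t) = e^(7*e^(t) - 7)
M^(2)(t) = (49*e^(2*t)*e^(7*e^(t)) + 7*e^(t)*e^(7*e^(t)))*e^(-7)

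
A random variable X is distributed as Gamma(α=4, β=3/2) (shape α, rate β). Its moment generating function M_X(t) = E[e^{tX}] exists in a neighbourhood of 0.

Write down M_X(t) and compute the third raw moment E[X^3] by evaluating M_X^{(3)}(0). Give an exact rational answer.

E[X^3] = d^3M/dt^3 |_{t=0} = 320/9

M_X(t) = 81/(16*(3/2 - t)^4)
dM/dt = -648/(32*t^5 - 240*t^4 + 720*t^3 - 1080*t^2 + 810*t - 243)
d^2M/dt^2 = 6480/(64*t^6 - 576*t^5 + 2160*t^4 - 4320*t^3 + 4860*t^2 - 2916*t + 729)
d^3M/dt^3 = -77760/(128*t^7 - 1344*t^6 + 6048*t^5 - 15120*t^4 + 22680*t^3 - 20412*t^2 + 10206*t - 2187)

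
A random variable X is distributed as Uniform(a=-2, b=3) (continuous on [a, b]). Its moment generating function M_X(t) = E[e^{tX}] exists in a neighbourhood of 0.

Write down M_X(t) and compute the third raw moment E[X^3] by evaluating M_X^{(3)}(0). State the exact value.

E[X^3] = D^3[M](0) = 13/4

M_X(t) = (e^(3*t) - e^(-2*t))/(5*t)
D^3[M](t) = (27*t^3*e^(5*t) + 8*t^3 - 27*t^2*e^(5*t) + 12*t^2 + 18*t*e^(5*t) + 12*t - 6*e^(5*t) + 6)*e^(-2*t)/(5*t^4)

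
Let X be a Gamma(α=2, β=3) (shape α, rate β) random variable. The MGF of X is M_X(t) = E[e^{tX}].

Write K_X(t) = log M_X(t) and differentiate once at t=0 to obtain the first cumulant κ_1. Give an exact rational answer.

M_X(t) = 9/(3 - t)^2
K_X(t) = log M_X(t) = -2*log(3 - t) + 2*log(3)
K′(t) = -2/(t - 3)

κ_1 = K′(0) = 2/3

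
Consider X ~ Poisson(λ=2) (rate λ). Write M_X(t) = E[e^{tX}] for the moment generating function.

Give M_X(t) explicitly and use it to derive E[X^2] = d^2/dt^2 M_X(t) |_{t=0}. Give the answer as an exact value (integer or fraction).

M_X(t) = e^(2*e^(t) - 2)
M^(2)(t) = (4*e^(2*t)*e^(2*e^(t)) + 2*e^(t)*e^(2*e^(t)))*e^(-2)

E[X^2] = M^(2)(0) = 6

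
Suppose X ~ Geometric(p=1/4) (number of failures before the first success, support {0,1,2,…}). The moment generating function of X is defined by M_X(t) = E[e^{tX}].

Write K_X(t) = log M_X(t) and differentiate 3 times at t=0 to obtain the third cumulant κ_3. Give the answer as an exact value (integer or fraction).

M_X(t) = 1/(4*(1 - 3*e^(t)/4))
K_X(t) = log M_X(t) = -log(1 - 3*e^(t)/4) - 2*log(2)
K′(t) = -3*e^(t)/(3*e^(t) - 4)
K′′(t) = 12*e^(t)/(9*e^(2*t) - 24*e^(t) + 16)
K′′′(t) = (-36*e^(2*t) - 48*e^(t))/(27*e^(3*t) - 108*e^(2*t) + 144*e^(t) - 64)

κ_3 = K′′′(0) = 84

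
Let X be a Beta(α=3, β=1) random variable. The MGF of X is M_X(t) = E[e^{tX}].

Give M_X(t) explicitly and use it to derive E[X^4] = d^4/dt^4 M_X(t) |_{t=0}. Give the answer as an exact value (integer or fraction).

E[X^4] = M′′′′(0) = 3/7

M_X(t) = ₁F₁(3; 4; t)
M′(t) = 3*₁F₁(4; 5; t)/4
M′′(t) = 3*₁F₁(5; 6; t)/5
M′′′(t) = ₁F₁(6; 7; t)/2
M′′′′(t) = 3*₁F₁(7; 8; t)/7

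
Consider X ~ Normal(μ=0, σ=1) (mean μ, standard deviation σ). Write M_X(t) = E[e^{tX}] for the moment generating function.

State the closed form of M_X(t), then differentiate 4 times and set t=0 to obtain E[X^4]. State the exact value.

E[X^4] = M^(4)(0) = 3

M_X(t) = e^(t^2/2)
M^(4)(t) = t^4*e^(t^2/2) + 6*t^2*e^(t^2/2) + 3*e^(t^2/2)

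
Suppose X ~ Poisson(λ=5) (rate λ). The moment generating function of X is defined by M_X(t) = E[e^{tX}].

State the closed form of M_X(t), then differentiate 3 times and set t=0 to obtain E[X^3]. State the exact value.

M_X(t) = e^(5*e^(t) - 5)
M′(t) = 5*e^(-5)*e^(t)*e^(5*e^(t))
M′′(t) = (25*e^(2*t)*e^(5*e^(t)) + 5*e^(t)*e^(5*e^(t)))*e^(-5)
M′′′(t) = (125*e^(3*t)*e^(5*e^(t)) + 75*e^(2*t)*e^(5*e^(t)) + 5*e^(t)*e^(5*e^(t)))*e^(-5)

E[X^3] = M′′′(0) = 205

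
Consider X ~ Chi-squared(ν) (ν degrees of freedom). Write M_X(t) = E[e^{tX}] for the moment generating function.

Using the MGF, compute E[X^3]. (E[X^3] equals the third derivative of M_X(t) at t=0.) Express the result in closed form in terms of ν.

M_X(t) = (1 - 2*t)^(-ν/2)
M^(3)(t) = (-ν^3 - 6*ν^2 - 8*ν)/(8*t^3*(1 - 2*t)^(ν/2) - 12*t^2*(1 - 2*t)^(ν/2) + 6*t*(1 - 2*t)^(ν/2) - (1 - 2*t)^(ν/2))

E[X^3] = M^(3)(0) = ν*(ν^2 + 6*ν + 8)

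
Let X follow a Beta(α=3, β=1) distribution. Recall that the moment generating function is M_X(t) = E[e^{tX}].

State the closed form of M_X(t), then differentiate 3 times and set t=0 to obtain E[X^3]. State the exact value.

M_X(t) = ₁F₁(3; 4; t)
D^3[M](t) = ₁F₁(6; 7; t)/2

E[X^3] = D^3[M](0) = 1/2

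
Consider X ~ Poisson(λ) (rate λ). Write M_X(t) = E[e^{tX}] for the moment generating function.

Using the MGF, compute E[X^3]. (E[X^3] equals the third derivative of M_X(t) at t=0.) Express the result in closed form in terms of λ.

M_X(t) = e^(λ*(e^(t) - 1))
D^3[M](t) = (λ^3*e^(3*t)*e^(λ*e^(t)) + 3*λ^2*e^(2*t)*e^(λ*e^(t)) + λ*e^(t)*e^(λ*e^(t)))*e^(-λ)

E[X^3] = D^3[M](0) = λ*(λ^2 + 3*λ + 1)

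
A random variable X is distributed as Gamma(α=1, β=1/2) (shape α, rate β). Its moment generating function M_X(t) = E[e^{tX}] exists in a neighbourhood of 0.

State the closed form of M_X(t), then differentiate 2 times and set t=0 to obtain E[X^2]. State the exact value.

E[X^2] = d^2M/dt^2 |_{t=0} = 8

M_X(t) = 1/(2*(1/2 - t))
dM/dt = 2/(4*t^2 - 4*t + 1)
d^2M/dt^2 = -8/(8*t^3 - 12*t^2 + 6*t - 1)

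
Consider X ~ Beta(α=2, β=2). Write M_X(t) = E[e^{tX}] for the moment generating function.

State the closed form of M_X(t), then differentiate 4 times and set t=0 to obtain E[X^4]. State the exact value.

M_X(t) = ₁F₁(2; 4; t)
dM/dt = ₁F₁(3; 5; t)/2
d^2M/dt^2 = 3*₁F₁(4; 6; t)/10
d^3M/dt^3 = ₁F₁(5; 7; t)/5
d^4M/dt^4 = ₁F₁(6; 8; t)/7

E[X^4] = d^4M/dt^4 |_{t=0} = 1/7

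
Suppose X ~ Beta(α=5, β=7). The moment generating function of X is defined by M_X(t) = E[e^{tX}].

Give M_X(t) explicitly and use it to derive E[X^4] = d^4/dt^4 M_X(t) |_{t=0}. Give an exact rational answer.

E[X^4] = D^4[M](0) = 2/39

M_X(t) = ₁F₁(5; 12; t)
D^4[M](t) = 2*₁F₁(9; 16; t)/39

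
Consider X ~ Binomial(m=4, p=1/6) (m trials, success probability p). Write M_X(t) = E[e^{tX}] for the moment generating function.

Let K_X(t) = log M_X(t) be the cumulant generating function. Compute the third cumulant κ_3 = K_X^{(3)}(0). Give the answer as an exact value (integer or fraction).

κ_3 = d^3K/dt^3 |_{t=0} = 10/27

M_X(t) = (e^(t)/6 + 5/6)^4
K_X(t) = log M_X(t) = 4*log(e^(t)/6 + 5/6)
dK/dt = 4*e^(t)/(e^(t) + 5)
d^2K/dt^2 = 20*e^(t)/(e^(2*t) + 10*e^(t) + 25)
d^3K/dt^3 = (-20*e^(2*t) + 100*e^(t))/(e^(3*t) + 15*e^(2*t) + 75*e^(t) + 125)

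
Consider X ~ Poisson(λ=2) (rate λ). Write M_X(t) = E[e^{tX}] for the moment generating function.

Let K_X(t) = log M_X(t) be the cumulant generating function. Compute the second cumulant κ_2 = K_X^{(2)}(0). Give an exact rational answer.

M_X(t) = e^(2*e^(t) - 2)
K_X(t) = log M_X(t) = 2*e^(t) - 2
K^(2)(t) = 2*e^(t)

κ_2 = K^(2)(0) = 2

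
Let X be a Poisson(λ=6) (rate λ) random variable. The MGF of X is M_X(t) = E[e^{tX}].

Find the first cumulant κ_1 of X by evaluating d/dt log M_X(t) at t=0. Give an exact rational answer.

κ_1 = D[K](0) = 6

M_X(t) = e^(6*e^(t) - 6)
K_X(t) = log M_X(t) = 6*e^(t) - 6
D[K](t) = 6*e^(t)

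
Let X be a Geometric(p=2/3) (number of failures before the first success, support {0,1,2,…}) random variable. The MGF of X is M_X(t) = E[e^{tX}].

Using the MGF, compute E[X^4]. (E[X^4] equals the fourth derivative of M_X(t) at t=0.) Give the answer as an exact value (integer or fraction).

E[X^4] = M^(4)(0) = 10

M_X(t) = 2/(3*(1 - e^(t)/3))
M^(4)(t) = (-2*e^(4*t) - 66*e^(3*t) - 198*e^(2*t) - 54*e^(t))/(e^(5*t) - 15*e^(4*t) + 90*e^(3*t) - 270*e^(2*t) + 405*e^(t) - 243)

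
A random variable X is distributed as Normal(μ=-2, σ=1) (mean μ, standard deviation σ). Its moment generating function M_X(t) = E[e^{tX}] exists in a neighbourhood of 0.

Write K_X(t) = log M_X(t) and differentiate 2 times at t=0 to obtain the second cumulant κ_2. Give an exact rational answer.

κ_2 = K^(2)(0) = 1

M_X(t) = e^(t^2/2 - 2*t)
K_X(t) = log M_X(t) = t^2/2 - 2*t
K^(2)(t) = 1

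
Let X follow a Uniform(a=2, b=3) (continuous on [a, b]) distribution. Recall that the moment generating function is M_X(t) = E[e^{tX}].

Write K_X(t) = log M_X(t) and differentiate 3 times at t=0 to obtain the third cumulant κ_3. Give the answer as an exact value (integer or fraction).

κ_3 = K′′′(0) = 0

M_X(t) = (e^(3*t) - e^(2*t))/t
K_X(t) = log M_X(t) = -log(t) + log(e^(3*t) - e^(2*t))
K′(t) = (3*t*e^(t) - 2*t - e^(t) + 1)/(t*e^(t) - t)
K′′(t) = (-t^2*e^(t) + e^(2*t) - 2*e^(t) + 1)/(t^2*e^(2*t) - 2*t^2*e^(t) + t^2)
K′′′(t) = (t^3*e^(2*t) + t^3*e^(t) - 2*e^(3*t) + 6*e^(2*t) - 6*e^(t) + 2)/(t^3*e^(3*t) - 3*t^3*e^(2*t) + 3*t^3*e^(t) - t^3)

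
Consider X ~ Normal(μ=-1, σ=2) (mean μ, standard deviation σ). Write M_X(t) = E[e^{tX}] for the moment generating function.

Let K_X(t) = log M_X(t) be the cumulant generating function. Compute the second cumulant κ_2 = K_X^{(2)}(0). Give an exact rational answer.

M_X(t) = e^(2*t^2 - t)
K_X(t) = log M_X(t) = 2*t^2 - t
dK/dt = 4*t - 1
d^2K/dt^2 = 4

κ_2 = d^2K/dt^2 |_{t=0} = 4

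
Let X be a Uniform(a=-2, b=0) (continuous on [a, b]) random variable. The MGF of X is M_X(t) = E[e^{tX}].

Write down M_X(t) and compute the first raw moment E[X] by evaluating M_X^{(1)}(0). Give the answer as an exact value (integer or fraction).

E[X] = M^(1)(0) = -1

M_X(t) = (1 - e^(-2*t))/(2*t)
M^(1)(t) = (2*t - e^(2*t) + 1)*e^(-2*t)/(2*t^2)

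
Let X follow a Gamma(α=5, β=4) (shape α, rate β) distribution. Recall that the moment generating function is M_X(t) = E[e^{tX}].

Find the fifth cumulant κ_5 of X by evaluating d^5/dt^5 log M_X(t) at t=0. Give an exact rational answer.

κ_5 = K^(5)(0) = 15/128

M_X(t) = 1024/(4 - t)^5
K_X(t) = log M_X(t) = -5*log(4 - t) + 10*log(2)
K^(5)(t) = -120/(t^5 - 20*t^4 + 160*t^3 - 640*t^2 + 1280*t - 1024)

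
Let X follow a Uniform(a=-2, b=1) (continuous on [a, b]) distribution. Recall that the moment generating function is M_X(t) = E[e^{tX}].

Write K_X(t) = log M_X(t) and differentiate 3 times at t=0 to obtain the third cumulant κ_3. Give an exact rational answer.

M_X(t) = (e^(t) - e^(-2*t))/(3*t)
K_X(t) = log M_X(t) = -log(t) + log(e^(t) - e^(-2*t)) - log(3)
K^(3)(t) = (27*t^3*e^(6*t) + 27*t^3*e^(3*t) - 2*e^(9*t) + 6*e^(6*t) - 6*e^(3*t) + 2)/(t^3*e^(9*t) - 3*t^3*e^(6*t) + 3*t^3*e^(3*t) - t^3)

κ_3 = K^(3)(0) = 0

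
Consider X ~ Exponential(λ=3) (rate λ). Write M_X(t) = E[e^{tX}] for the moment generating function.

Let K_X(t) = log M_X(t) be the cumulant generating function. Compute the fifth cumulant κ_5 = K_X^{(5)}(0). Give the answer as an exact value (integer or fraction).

κ_5 = d^5K/dt^5 |_{t=0} = 8/81

M_X(t) = 3/(3 - t)
K_X(t) = log M_X(t) = -log(3 - t) + log(3)
dK/dt = -1/(t - 3)
d^2K/dt^2 = 1/(t^2 - 6*t + 9)
d^3K/dt^3 = -2/(t^3 - 9*t^2 + 27*t - 27)
d^4K/dt^4 = 6/(t^4 - 12*t^3 + 54*t^2 - 108*t + 81)
d^5K/dt^5 = -24/(t^5 - 15*t^4 + 90*t^3 - 270*t^2 + 405*t - 243)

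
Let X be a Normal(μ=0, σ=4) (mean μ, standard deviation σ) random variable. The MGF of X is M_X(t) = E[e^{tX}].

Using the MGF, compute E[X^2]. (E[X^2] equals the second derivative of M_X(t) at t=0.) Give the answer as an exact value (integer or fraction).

E[X^2] = d^2M/dt^2 |_{t=0} = 16

M_X(t) = e^(8*t^2)
dM/dt = 16*t*e^(8*t^2)
d^2M/dt^2 = 256*t^2*e^(8*t^2) + 16*e^(8*t^2)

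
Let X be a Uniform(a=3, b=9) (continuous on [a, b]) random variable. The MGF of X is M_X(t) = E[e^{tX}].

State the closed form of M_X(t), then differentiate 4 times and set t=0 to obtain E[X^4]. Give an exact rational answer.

E[X^4] = d^4M/dt^4 |_{t=0} = 9801/5

M_X(t) = (e^(9*t) - e^(3*t))/(6*t)
dM/dt = (9*t*e^(9*t) - 3*t*e^(3*t) - e^(9*t) + e^(3*t))/(6*t^2)
d^2M/dt^2 = (81*t^2*e^(9*t) - 9*t^2*e^(3*t) - 18*t*e^(9*t) + 6*t*e^(3*t) + 2*e^(9*t) - 2*e^(3*t))/(6*t^3)
d^3M/dt^3 = (243*t^3*e^(9*t) - 9*t^3*e^(3*t) - 81*t^2*e^(9*t) + 9*t^2*e^(3*t) + 18*t*e^(9*t) - 6*t*e^(3*t) - 2*e^(9*t) + 2*e^(3*t))/(2*t^4)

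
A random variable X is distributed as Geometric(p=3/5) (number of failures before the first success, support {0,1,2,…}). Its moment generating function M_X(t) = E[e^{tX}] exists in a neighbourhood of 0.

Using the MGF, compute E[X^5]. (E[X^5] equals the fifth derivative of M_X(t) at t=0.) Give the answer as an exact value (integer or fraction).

E[X^5] = d^5M/dt^5 |_{t=0} = 9854/81

M_X(t) = 3/(5*(1 - 2*e^(t)/5))
dM/dt = 6*e^(t)/(4*e^(2*t) - 20*e^(t) + 25)
d^2M/dt^2 = (-12*e^(2*t) - 30*e^(t))/(8*e^(3*t) - 60*e^(2*t) + 150*e^(t) - 125)
d^3M/dt^3 = (24*e^(3*t) + 240*e^(2*t) + 150*e^(t))/(16*e^(4*t) - 160*e^(3*t) + 600*e^(2*t) - 1000*e^(t) + 625)
d^4M/dt^4 = (-48*e^(4*t) - 1320*e^(3*t) - 3300*e^(2*t) - 750*e^(t))/(32*e^(5*t) - 400*e^(4*t) + 2000*e^(3*t) - 5000*e^(2*t) + 6250*e^(t) - 3125)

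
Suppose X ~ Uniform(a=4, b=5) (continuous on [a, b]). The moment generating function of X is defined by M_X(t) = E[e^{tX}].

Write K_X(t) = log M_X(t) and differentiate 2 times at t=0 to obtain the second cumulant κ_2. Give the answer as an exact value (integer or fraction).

κ_2 = K′′(0) = 1/12

M_X(t) = (e^(5*t) - e^(4*t))/t
K_X(t) = log M_X(t) = -log(t) + log(e^(5*t) - e^(4*t))
K′(t) = (5*t*e^(t) - 4*t - e^(t) + 1)/(t*e^(t) - t)
K′′(t) = (-t^2*e^(t) + e^(2*t) - 2*e^(t) + 1)/(t^2*e^(2*t) - 2*t^2*e^(t) + t^2)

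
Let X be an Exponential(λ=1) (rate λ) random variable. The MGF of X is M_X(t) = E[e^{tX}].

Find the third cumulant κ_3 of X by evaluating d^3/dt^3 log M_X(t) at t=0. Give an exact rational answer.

κ_3 = K′′′(0) = 2

M_X(t) = 1/(1 - t)
K_X(t) = log M_X(t) = -log(1 - t)
K′(t) = -1/(t - 1)
K′′(t) = 1/(t^2 - 2*t + 1)
K′′′(t) = -2/(t^3 - 3*t^2 + 3*t - 1)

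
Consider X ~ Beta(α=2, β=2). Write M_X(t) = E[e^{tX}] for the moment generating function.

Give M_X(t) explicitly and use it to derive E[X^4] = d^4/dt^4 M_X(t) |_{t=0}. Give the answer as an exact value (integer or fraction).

M_X(t) = ₁F₁(2; 4; t)
D^4[M](t) = ₁F₁(6; 8; t)/7

E[X^4] = D^4[M](0) = 1/7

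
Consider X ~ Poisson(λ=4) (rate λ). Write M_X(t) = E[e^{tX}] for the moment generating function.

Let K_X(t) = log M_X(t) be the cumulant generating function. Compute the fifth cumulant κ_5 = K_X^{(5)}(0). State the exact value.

M_X(t) = e^(4*e^(t) - 4)
K_X(t) = log M_X(t) = 4*e^(t) - 4
K^(5)(t) = 4*e^(t)

κ_5 = K^(5)(0) = 4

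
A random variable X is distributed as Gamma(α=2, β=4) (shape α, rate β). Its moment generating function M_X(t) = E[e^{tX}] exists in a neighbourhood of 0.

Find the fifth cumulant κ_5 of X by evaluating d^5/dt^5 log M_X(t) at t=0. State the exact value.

M_X(t) = 16/(4 - t)^2
K_X(t) = log M_X(t) = -2*log(4 - t) + 4*log(2)
K^(5)(t) = -48/(t^5 - 20*t^4 + 160*t^3 - 640*t^2 + 1280*t - 1024)

κ_5 = K^(5)(0) = 3/64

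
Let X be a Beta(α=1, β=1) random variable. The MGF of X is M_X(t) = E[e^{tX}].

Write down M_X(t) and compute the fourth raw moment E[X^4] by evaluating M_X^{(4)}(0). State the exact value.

M_X(t) = ₁F₁(1; 2; t)
M^(4)(t) = ₁F₁(5; 6; t)/5

E[X^4] = M^(4)(0) = 1/5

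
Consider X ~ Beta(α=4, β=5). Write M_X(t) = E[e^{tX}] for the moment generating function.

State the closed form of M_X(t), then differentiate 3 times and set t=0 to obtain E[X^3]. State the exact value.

E[X^3] = M^(3)(0) = 4/33

M_X(t) = ₁F₁(4; 9; t)
M^(3)(t) = 4*₁F₁(7; 12; t)/33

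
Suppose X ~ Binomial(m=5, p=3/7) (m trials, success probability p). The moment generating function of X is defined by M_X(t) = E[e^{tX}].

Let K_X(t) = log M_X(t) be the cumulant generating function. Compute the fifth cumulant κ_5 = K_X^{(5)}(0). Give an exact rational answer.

κ_5 = K′′′′′(0) = -5700/16807

M_X(t) = (3*e^(t)/7 + 4/7)^5
K_X(t) = log M_X(t) = 5*log(3*e^(t)/7 + 4/7)
K′(t) = 15*e^(t)/(3*e^(t) + 4)
K′′(t) = 60*e^(t)/(9*e^(2*t) + 24*e^(t) + 16)
K′′′(t) = (-180*e^(2*t) + 240*e^(t))/(27*e^(3*t) + 108*e^(2*t) + 144*e^(t) + 64)
K′′′′(t) = (540*e^(3*t) - 2880*e^(2*t) + 960*e^(t))/(81*e^(4*t) + 432*e^(3*t) + 864*e^(2*t) + 768*e^(t) + 256)
K′′′′′(t) = (-1620*e^(4*t) + 23760*e^(3*t) - 31680*e^(2*t) + 3840*e^(t))/(243*e^(5*t) + 1620*e^(4*t) + 4320*e^(3*t) + 5760*e^(2*t) + 3840*e^(t) + 1024)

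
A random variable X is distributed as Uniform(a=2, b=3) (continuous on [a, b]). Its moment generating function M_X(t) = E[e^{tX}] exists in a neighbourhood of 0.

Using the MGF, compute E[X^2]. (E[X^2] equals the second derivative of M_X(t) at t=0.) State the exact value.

M_X(t) = (e^(3*t) - e^(2*t))/t
D^2[M](t) = (9*t^2*e^(3*t) - 4*t^2*e^(2*t) - 6*t*e^(3*t) + 4*t*e^(2*t) + 2*e^(3*t) - 2*e^(2*t))/t^3

E[X^2] = D^2[M](0) = 19/3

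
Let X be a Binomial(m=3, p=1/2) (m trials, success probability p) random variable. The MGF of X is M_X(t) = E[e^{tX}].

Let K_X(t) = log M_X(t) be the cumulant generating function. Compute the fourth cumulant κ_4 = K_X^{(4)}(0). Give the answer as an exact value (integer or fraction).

κ_4 = K^(4)(0) = -3/8

M_X(t) = (e^(t)/2 + 1/2)^3
K_X(t) = log M_X(t) = 3*log(e^(t)/2 + 1/2)
K^(4)(t) = (3*e^(3*t) - 12*e^(2*t) + 3*e^(t))/(e^(4*t) + 4*e^(3*t) + 6*e^(2*t) + 4*e^(t) + 1)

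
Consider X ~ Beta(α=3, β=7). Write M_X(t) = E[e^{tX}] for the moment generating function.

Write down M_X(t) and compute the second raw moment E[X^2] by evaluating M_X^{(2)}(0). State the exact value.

E[X^2] = M^(2)(0) = 6/55

M_X(t) = ₁F₁(3; 10; t)
M^(2)(t) = 6*₁F₁(5; 12; t)/55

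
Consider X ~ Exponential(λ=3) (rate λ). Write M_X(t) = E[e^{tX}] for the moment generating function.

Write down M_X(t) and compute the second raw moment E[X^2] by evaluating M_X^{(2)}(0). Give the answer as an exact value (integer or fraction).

E[X^2] = D^2[M](0) = 2/9

M_X(t) = 3/(3 - t)
D^2[M](t) = -6/(t^3 - 9*t^2 + 27*t - 27)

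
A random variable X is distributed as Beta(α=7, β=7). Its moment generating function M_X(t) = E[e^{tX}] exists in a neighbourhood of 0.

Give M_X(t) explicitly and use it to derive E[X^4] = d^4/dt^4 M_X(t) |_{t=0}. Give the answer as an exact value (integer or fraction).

M_X(t) = ₁F₁(7; 14; t)
M′(t) = ₁F₁(8; 15; t)/2
M′′(t) = 4*₁F₁(9; 16; t)/15
M′′′(t) = 3*₁F₁(10; 17; t)/20
M′′′′(t) = 3*₁F₁(11; 18; t)/34

E[X^4] = M′′′′(0) = 3/34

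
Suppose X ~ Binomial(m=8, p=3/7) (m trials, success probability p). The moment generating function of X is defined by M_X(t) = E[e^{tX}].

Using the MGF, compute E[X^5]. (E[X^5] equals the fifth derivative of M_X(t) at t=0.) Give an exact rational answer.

E[X^5] = M′′′′′(0) = 3560352/2401

M_X(t) = (3*e^(t)/7 + 4/7)^8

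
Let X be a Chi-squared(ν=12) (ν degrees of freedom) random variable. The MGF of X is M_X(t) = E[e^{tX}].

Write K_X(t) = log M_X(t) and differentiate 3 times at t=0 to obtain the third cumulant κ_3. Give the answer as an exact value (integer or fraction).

M_X(t) = (1 - 2*t)^(-6)
K_X(t) = log M_X(t) = -6*log(1 - 2*t)
D^3[K](t) = -96/(8*t^3 - 12*t^2 + 6*t - 1)

κ_3 = D^3[K](0) = 96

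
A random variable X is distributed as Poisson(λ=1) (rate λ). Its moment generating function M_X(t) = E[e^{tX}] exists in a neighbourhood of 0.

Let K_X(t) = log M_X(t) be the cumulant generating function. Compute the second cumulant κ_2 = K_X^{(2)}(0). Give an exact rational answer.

κ_2 = d^2K/dt^2 |_{t=0} = 1

M_X(t) = e^(e^(t) - 1)
K_X(t) = log M_X(t) = e^(t) - 1
dK/dt = e^(t)
d^2K/dt^2 = e^(t)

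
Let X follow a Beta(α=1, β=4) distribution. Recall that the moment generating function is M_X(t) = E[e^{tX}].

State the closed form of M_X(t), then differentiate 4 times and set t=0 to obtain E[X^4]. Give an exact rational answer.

M_X(t) = ₁F₁(1; 5; t)
D^4[M](t) = ₁F₁(5; 9; t)/70

E[X^4] = D^4[M](0) = 1/70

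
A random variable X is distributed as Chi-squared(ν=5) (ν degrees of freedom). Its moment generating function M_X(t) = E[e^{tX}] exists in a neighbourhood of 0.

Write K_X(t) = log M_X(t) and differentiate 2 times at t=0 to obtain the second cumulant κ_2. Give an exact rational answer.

κ_2 = D^2[K](0) = 10

M_X(t) = (1 - 2*t)^(-5/2)
K_X(t) = log M_X(t) = -5*log(1 - 2*t)/2
D^2[K](t) = 10/(4*t^2 - 4*t + 1)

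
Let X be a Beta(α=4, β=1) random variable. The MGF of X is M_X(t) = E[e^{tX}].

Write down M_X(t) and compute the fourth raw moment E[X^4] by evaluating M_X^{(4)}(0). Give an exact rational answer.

E[X^4] = d^4M/dt^4 |_{t=0} = 1/2

M_X(t) = ₁F₁(4; 5; t)
dM/dt = 4*₁F₁(5; 6; t)/5
d^2M/dt^2 = 2*₁F₁(6; 7; t)/3
d^3M/dt^3 = 4*₁F₁(7; 8; t)/7
d^4M/dt^4 = ₁F₁(8; 9; t)/2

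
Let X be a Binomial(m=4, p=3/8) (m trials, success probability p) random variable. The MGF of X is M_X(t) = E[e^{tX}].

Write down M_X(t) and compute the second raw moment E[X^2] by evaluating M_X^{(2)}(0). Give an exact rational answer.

E[X^2] = D^2[M](0) = 51/16

M_X(t) = (3*e^(t)/8 + 5/8)^4
D^2[M](t) = 81*e^(4*t)/256 + 1215*e^(3*t)/1024 + 675*e^(2*t)/512 + 375*e^(t)/1024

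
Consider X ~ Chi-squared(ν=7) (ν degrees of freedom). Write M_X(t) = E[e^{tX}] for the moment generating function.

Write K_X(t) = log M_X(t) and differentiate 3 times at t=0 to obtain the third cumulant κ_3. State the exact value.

κ_3 = d^3K/dt^3 |_{t=0} = 56

M_X(t) = (1 - 2*t)^(-7/2)
K_X(t) = log M_X(t) = -7*log(1 - 2*t)/2
dK/dt = -7/(2*t - 1)
d^2K/dt^2 = 14/(4*t^2 - 4*t + 1)
d^3K/dt^3 = -56/(8*t^3 - 12*t^2 + 6*t - 1)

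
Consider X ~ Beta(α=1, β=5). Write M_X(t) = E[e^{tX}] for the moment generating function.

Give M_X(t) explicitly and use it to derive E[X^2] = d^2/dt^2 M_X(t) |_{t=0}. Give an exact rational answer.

E[X^2] = d^2M/dt^2 |_{t=0} = 1/21

M_X(t) = ₁F₁(1; 6; t)
dM/dt = ₁F₁(2; 7; t)/6
d^2M/dt^2 = ₁F₁(3; 8; t)/21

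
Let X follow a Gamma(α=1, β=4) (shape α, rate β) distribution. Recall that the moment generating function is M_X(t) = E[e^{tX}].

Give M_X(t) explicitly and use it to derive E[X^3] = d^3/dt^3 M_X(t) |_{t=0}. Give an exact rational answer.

E[X^3] = M′′′(0) = 3/32

M_X(t) = 4/(4 - t)
M′(t) = 4/(t^2 - 8*t + 16)
M′′(t) = -8/(t^3 - 12*t^2 + 48*t - 64)
M′′′(t) = 24/(t^4 - 16*t^3 + 96*t^2 - 256*t + 256)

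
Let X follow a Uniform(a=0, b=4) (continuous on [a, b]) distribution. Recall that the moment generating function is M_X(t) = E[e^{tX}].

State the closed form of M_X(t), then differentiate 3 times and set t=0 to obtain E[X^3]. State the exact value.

E[X^3] = d^3M/dt^3 |_{t=0} = 16

M_X(t) = (e^(4*t) - 1)/(4*t)
dM/dt = (4*t*e^(4*t) - e^(4*t) + 1)/(4*t^2)
d^2M/dt^2 = (8*t^2*e^(4*t) - 4*t*e^(4*t) + e^(4*t) - 1)/(2*t^3)
d^3M/dt^3 = (32*t^3*e^(4*t) - 24*t^2*e^(4*t) + 12*t*e^(4*t) - 3*e^(4*t) + 3)/(2*t^4)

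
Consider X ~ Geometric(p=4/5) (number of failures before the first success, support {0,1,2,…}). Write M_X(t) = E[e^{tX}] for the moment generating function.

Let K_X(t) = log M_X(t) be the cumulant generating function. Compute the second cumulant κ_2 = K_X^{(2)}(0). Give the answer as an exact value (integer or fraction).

κ_2 = K′′(0) = 5/16

M_X(t) = 4/(5*(1 - e^(t)/5))
K_X(t) = log M_X(t) = -log(1 - e^(t)/5) - log(5) + 2*log(2)
K′(t) = -e^(t)/(e^(t) - 5)
K′′(t) = 5*e^(t)/(e^(2*t) - 10*e^(t) + 25)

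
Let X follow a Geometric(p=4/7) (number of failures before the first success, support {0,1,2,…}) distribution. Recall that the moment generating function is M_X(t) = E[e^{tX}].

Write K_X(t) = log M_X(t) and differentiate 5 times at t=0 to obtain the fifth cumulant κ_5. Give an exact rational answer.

κ_5 = K^(5)(0) = 7035/128

M_X(t) = 4/(7*(1 - 3*e^(t)/7))
K_X(t) = log M_X(t) = -log(1 - 3*e^(t)/7) - log(7) + 2*log(2)
K^(5)(t) = (-567*e^(4*t) - 14553*e^(3*t) - 33957*e^(2*t) - 7203*e^(t))/(243*e^(5*t) - 2835*e^(4*t) + 13230*e^(3*t) - 30870*e^(2*t) + 36015*e^(t) - 16807)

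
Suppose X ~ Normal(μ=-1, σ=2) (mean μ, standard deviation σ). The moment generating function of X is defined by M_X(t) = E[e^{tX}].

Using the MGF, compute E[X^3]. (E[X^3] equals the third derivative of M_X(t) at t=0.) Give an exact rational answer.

M_X(t) = e^(2*t^2 - t)
M′(t) = 4*t*e^(-t)*e^(2*t^2) - e^(-t)*e^(2*t^2)
M′′(t) = (16*t^2*e^(2*t^2) - 8*t*e^(2*t^2) + 5*e^(2*t^2))*e^(-t)
M′′′(t) = (64*t^3*e^(2*t^2) - 48*t^2*e^(2*t^2) + 60*t*e^(2*t^2) - 13*e^(2*t^2))*e^(-t)

E[X^3] = M′′′(0) = -13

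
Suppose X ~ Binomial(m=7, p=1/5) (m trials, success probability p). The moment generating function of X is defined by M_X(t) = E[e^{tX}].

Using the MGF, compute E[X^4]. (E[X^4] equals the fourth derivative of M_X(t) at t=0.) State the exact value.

E[X^4] = M′′′′(0) = 3073/125

M_X(t) = (e^(t)/5 + 4/5)^7
M′(t) = 7*e^(7*t)/78125 + 168*e^(6*t)/78125 + 336*e^(5*t)/15625 + 1792*e^(4*t)/15625 + 5376*e^(3*t)/15625 + 43008*e^(2*t)/78125 + 28672*e^(t)/78125
M′′(t) = 49*e^(7*t)/78125 + 1008*e^(6*t)/78125 + 336*e^(5*t)/3125 + 7168*e^(4*t)/15625 + 16128*e^(3*t)/15625 + 86016*e^(2*t)/78125 + 28672*e^(t)/78125
M′′′(t) = 343*e^(7*t)/78125 + 6048*e^(6*t)/78125 + 336*e^(5*t)/625 + 28672*e^(4*t)/15625 + 48384*e^(3*t)/15625 + 172032*e^(2*t)/78125 + 28672*e^(t)/78125
M′′′′(t) = 2401*e^(7*t)/78125 + 36288*e^(6*t)/78125 + 336*e^(5*t)/125 + 114688*e^(4*t)/15625 + 145152*e^(3*t)/15625 + 344064*e^(2*t)/78125 + 28672*e^(t)/78125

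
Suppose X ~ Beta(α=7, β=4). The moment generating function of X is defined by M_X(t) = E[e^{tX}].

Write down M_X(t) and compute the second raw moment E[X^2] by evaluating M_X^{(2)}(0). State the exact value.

M_X(t) = ₁F₁(7; 11; t)
dM/dt = 7*₁F₁(8; 12; t)/11
d^2M/dt^2 = 14*₁F₁(9; 13; t)/33

E[X^2] = d^2M/dt^2 |_{t=0} = 14/33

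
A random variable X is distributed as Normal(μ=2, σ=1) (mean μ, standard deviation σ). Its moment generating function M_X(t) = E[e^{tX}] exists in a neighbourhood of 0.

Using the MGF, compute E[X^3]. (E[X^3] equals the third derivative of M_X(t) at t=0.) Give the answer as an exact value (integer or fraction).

M_X(t) = e^(t^2/2 + 2*t)
M′(t) = t*e^(2*t)*e^(t^2/2) + 2*e^(2*t)*e^(t^2/2)
M′′(t) = t^2*e^(2*t)*e^(t^2/2) + 4*t*e^(2*t)*e^(t^2/2) + 5*e^(2*t)*e^(t^2/2)
M′′′(t) = t^3*e^(2*t)*e^(t^2/2) + 6*t^2*e^(2*t)*e^(t^2/2) + 15*t*e^(2*t)*e^(t^2/2) + 14*e^(2*t)*e^(t^2/2)

E[X^3] = M′′′(0) = 14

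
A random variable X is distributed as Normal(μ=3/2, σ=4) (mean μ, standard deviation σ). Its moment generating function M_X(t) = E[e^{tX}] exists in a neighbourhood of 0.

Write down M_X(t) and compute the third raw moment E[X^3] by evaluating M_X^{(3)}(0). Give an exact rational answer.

E[X^3] = d^3M/dt^3 |_{t=0} = 603/8

M_X(t) = e^(8*t^2 + 3*t/2)
dM/dt = 16*t*e^(3*t/2)*e^(8*t^2) + 3*e^(3*t/2)*e^(8*t^2)/2
d^2M/dt^2 = 256*t^2*e^(3*t/2)*e^(8*t^2) + 48*t*e^(3*t/2)*e^(8*t^2) + 73*e^(3*t/2)*e^(8*t^2)/4
d^3M/dt^3 = 4096*t^3*e^(3*t/2)*e^(8*t^2) + 1152*t^2*e^(3*t/2)*e^(8*t^2) + 876*t*e^(3*t/2)*e^(8*t^2) + 603*e^(3*t/2)*e^(8*t^2)/8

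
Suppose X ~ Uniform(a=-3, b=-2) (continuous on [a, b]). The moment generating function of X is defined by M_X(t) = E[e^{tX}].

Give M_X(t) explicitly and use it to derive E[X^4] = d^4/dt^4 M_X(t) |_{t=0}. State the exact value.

E[X^4] = D^4[M](0) = 211/5

M_X(t) = (e^(-2*t) - e^(-3*t))/t
D^4[M](t) = (16*t^4*e^(t) - 81*t^4 + 32*t^3*e^(t) - 108*t^3 + 48*t^2*e^(t) - 108*t^2 + 48*t*e^(t) - 72*t + 24*e^(t) - 24)*e^(-3*t)/t^5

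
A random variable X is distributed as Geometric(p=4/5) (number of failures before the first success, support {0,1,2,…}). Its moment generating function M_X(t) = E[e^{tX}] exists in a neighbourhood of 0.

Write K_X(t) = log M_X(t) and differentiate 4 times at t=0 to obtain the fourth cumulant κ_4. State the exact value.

κ_4 = D^4[K](0) = 115/128

M_X(t) = 4/(5*(1 - e^(t)/5))
K_X(t) = log M_X(t) = -log(1 - e^(t)/5) - log(5) + 2*log(2)
D^4[K](t) = (5*e^(3*t) + 100*e^(2*t) + 125*e^(t))/(e^(4*t) - 20*e^(3*t) + 150*e^(2*t) - 500*e^(t) + 625)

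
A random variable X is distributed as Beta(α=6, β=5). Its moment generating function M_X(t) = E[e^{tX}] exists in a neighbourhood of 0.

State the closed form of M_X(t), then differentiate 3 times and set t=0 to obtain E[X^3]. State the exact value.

E[X^3] = d^3M/dt^3 |_{t=0} = 28/143

M_X(t) = ₁F₁(6; 11; t)
dM/dt = 6*₁F₁(7; 12; t)/11
d^2M/dt^2 = 7*₁F₁(8; 13; t)/22
d^3M/dt^3 = 28*₁F₁(9; 14; t)/143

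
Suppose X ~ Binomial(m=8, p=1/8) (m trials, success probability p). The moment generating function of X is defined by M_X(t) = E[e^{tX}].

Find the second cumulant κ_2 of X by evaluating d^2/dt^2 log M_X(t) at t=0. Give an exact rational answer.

M_X(t) = (e^(t)/8 + 7/8)^8
K_X(t) = log M_X(t) = 8*log(e^(t)/8 + 7/8)
dK/dt = 8*e^(t)/(e^(t) + 7)
d^2K/dt^2 = 56*e^(t)/(e^(2*t) + 14*e^(t) + 49)

κ_2 = d^2K/dt^2 |_{t=0} = 7/8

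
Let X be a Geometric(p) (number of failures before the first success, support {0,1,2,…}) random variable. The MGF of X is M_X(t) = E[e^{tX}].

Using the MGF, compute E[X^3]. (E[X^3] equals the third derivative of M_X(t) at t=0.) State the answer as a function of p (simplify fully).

M_X(t) = p/(-(1 - p)*e^(t) + 1)
M′(t) = (-p^2*e^(t) + p*e^(t))/(p^2*e^(2*t) - 2*p*e^(2*t) + 2*p*e^(t) + e^(2*t) - 2*e^(t) + 1)

E[X^3] = M′′′(0) = -1 + 7/p - 12/p^2 + 6/p^3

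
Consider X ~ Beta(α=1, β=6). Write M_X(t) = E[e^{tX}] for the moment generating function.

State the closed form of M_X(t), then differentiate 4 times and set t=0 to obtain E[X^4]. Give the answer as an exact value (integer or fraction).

M_X(t) = ₁F₁(1; 7; t)
M′(t) = ₁F₁(2; 8; t)/7
M′′(t) = ₁F₁(3; 9; t)/28
M′′′(t) = ₁F₁(4; 10; t)/84
M′′′′(t) = ₁F₁(5; 11; t)/210

E[X^4] = M′′′′(0) = 1/210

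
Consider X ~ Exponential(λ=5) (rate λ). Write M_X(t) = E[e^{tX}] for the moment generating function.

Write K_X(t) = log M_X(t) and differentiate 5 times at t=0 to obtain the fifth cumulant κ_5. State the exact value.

M_X(t) = 5/(5 - t)
K_X(t) = log M_X(t) = -log(5 - t) + log(5)
D^5[K](t) = -24/(t^5 - 25*t^4 + 250*t^3 - 1250*t^2 + 3125*t - 3125)

κ_5 = D^5[K](0) = 24/3125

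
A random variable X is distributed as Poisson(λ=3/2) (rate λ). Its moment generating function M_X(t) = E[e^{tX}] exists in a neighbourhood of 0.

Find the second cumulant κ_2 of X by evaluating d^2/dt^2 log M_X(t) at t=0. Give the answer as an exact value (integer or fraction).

M_X(t) = e^(3*e^(t)/2 - 3/2)
K_X(t) = log M_X(t) = 3*e^(t)/2 - 3/2
D^2[K](t) = 3*e^(t)/2

κ_2 = D^2[K](0) = 3/2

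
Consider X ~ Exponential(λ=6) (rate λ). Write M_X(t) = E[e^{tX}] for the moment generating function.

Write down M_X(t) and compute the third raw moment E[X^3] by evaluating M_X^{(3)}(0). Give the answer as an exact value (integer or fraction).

M_X(t) = 6/(6 - t)
M′(t) = 6/(t^2 - 12*t + 36)
M′′(t) = -12/(t^3 - 18*t^2 + 108*t - 216)
M′′′(t) = 36/(t^4 - 24*t^3 + 216*t^2 - 864*t + 1296)

E[X^3] = M′′′(0) = 1/36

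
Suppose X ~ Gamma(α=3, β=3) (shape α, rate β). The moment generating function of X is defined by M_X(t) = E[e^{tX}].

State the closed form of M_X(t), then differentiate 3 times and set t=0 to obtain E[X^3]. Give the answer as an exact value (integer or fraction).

E[X^3] = M^(3)(0) = 20/9

M_X(t) = 27/(3 - t)^3
M^(3)(t) = 1620/(t^6 - 18*t^5 + 135*t^4 - 540*t^3 + 1215*t^2 - 1458*t + 729)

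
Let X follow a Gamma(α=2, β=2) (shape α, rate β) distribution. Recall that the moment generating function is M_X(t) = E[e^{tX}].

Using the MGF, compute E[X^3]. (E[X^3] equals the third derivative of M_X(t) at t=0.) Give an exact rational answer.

M_X(t) = 4/(2 - t)^2
dM/dt = -8/(t^3 - 6*t^2 + 12*t - 8)
d^2M/dt^2 = 24/(t^4 - 8*t^3 + 24*t^2 - 32*t + 16)
d^3M/dt^3 = -96/(t^5 - 10*t^4 + 40*t^3 - 80*t^2 + 80*t - 32)

E[X^3] = d^3M/dt^3 |_{t=0} = 3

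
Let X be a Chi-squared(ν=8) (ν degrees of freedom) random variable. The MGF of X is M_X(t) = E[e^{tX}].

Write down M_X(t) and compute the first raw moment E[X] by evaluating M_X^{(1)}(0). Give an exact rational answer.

E[X] = M^(1)(0) = 8

M_X(t) = (1 - 2*t)^(-4)
M^(1)(t) = -8/(32*t^5 - 80*t^4 + 80*t^3 - 40*t^2 + 10*t - 1)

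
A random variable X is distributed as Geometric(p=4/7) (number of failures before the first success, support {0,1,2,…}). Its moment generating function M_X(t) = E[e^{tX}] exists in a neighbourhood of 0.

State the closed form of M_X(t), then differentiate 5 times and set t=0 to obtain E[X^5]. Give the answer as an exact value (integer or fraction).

E[X^5] = M^(5)(0) = 23721/128

M_X(t) = 4/(7*(1 - 3*e^(t)/7))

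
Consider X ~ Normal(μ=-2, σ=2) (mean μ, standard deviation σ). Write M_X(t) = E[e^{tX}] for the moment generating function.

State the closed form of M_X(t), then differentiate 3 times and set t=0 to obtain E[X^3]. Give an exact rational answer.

M_X(t) = e^(2*t^2 - 2*t)
M^(3)(t) = (64*t^3*e^(2*t^2) - 96*t^2*e^(2*t^2) + 96*t*e^(2*t^2) - 32*e^(2*t^2))*e^(-2*t)

E[X^3] = M^(3)(0) = -32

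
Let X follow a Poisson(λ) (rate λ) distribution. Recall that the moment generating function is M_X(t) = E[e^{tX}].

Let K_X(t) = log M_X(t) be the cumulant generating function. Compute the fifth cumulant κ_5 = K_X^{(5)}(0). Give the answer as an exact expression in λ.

M_X(t) = e^(λ*(e^(t) - 1))
K_X(t) = log M_X(t) = λ*(e^(t) - 1)
K′(t) = λ*e^(t)
K′′(t) = λ*e^(t)
K′′′(t) = λ*e^(t)
K′′′′(t) = λ*e^(t)
K′′′′′(t) = λ*e^(t)

κ_5 = K′′′′′(0) = λ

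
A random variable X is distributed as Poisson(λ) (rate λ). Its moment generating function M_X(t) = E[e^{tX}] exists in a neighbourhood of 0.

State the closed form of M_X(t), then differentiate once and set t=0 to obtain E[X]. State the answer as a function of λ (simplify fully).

M_X(t) = e^(λ*(e^(t) - 1))
M^(1)(t) = λ*e^(-λ)*e^(t)*e^(λ*e^(t))

E[X] = M^(1)(0) = λ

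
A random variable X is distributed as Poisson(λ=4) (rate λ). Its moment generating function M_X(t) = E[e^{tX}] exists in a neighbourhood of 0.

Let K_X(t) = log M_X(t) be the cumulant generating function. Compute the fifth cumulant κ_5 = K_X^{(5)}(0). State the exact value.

M_X(t) = e^(4*e^(t) - 4)
K_X(t) = log M_X(t) = 4*e^(t) - 4
D^5[K](t) = 4*e^(t)

κ_5 = D^5[K](0) = 4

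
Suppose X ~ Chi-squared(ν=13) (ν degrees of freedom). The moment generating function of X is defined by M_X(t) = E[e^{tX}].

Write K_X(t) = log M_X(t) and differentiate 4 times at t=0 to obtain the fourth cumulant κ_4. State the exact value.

κ_4 = d^4K/dt^4 |_{t=0} = 624

M_X(t) = (1 - 2*t)^(-13/2)
K_X(t) = log M_X(t) = -13*log(1 - 2*t)/2
dK/dt = -13/(2*t - 1)
d^2K/dt^2 = 26/(4*t^2 - 4*t + 1)
d^3K/dt^3 = -104/(8*t^3 - 12*t^2 + 6*t - 1)
d^4K/dt^4 = 624/(16*t^4 - 32*t^3 + 24*t^2 - 8*t + 1)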